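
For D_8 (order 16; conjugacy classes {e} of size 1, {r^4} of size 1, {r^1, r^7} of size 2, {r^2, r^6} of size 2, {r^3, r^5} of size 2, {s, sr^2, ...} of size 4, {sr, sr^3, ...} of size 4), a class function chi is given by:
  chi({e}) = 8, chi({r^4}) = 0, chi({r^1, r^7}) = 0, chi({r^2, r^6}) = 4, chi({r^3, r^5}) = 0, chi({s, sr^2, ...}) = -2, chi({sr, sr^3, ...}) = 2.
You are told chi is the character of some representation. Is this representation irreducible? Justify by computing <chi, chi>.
Not irreducible (reducible): <chi, chi> = 8 > 1.

Details: <chi, chi> = (1/|G|) sum_C |C| * |chi(C)|^2 = (1/16)[1*|8|^2 + 1*|0|^2 + 2*|0|^2 + 2*|4|^2 + 2*|0|^2 + 4*|-2|^2 + 4*|2|^2]
  = (1/16)[(64) + (0) + (0) + (32) + (0) + (16) + (16)] = 128/16 = 8.
A character is irreducible iff <chi, chi> = 1, so this representation is reducible.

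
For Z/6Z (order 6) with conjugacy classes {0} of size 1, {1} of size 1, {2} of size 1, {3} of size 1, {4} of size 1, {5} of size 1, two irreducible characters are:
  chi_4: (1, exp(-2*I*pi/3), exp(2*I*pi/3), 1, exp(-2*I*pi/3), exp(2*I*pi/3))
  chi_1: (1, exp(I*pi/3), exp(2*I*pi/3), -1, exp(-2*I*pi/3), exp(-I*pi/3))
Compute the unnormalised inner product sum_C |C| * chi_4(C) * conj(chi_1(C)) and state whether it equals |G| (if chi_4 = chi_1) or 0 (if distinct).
Sum = 0; so <chi_4, chi_1> = 0 (distinct irreducibles are orthogonal).

Reasoning: Compute term by term over conjugacy classes (|C| * chi_4(C) * conj(chi_1(C))):
  1*(1)*conj(1) + 1*(exp(-2*I*pi/3))*conj(exp(I*pi/3)) + 1*(exp(2*I*pi/3))*conj(exp(2*I*pi/3)) + 1*(1)*conj(-1) + 1*(exp(-2*I*pi/3))*conj(exp(-2*I*pi/3)) + 1*(exp(2*I*pi/3))*conj(exp(-I*pi/3))
  = (1) + (-1) + (1) + (-1) + (1) + (-1)
  = 0.
(Exp terms are combined using exp(i*s)*conj(exp(i*t)) = exp(i*(s-t)), and sums of them are collapsed using the identity that for every m > 1 the m distinct m-th roots of unity sum to 0, e.g. 1 + exp(2*I*pi/3) + exp(-2*I*pi/3) = 0.)
Dividing by |G| = 6 gives 0/6 = 0, matching the row-orthogonality relation <chi_4, chi_1> = [chi_4 = chi_1].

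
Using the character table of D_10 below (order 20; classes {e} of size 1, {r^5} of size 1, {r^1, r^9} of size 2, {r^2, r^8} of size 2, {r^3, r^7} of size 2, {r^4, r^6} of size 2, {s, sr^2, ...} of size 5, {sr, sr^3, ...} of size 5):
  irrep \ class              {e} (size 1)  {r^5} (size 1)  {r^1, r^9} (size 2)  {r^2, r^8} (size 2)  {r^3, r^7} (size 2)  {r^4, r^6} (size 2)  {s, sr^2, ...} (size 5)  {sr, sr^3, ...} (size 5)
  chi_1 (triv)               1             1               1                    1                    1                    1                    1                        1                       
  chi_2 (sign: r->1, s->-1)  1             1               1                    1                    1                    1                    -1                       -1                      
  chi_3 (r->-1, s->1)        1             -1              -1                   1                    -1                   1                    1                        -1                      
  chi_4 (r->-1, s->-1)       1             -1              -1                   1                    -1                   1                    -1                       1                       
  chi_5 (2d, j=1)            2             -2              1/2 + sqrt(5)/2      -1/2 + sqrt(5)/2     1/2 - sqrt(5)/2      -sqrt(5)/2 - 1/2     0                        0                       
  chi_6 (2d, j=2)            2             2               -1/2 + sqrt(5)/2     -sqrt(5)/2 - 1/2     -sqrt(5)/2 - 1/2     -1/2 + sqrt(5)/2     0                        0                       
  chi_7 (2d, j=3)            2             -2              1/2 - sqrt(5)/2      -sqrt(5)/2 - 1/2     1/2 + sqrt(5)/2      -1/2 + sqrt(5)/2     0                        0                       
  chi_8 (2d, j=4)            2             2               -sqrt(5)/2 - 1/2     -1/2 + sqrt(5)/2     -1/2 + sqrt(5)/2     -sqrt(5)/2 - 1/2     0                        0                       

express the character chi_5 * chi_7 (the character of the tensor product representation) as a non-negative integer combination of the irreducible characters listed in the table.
chi_5 tensor chi_7 = chi_6 + chi_8 (all other irreducibles have multiplicity 0).

Why: The character of a tensor product is the pointwise product (chi_5 * chi_7)(C) = chi_5(C) * chi_7(C):
  {e}: (2)*(2), {r^5}: (-2)*(-2), {r^1, r^9}: (1/2 + sqrt(5)/2)*(1/2 - sqrt(5)/2), {r^2, r^8}: (-1/2 + sqrt(5)/2)*(-sqrt(5)/2 - 1/2), {r^3, r^7}: (1/2 - sqrt(5)/2)*(1/2 + sqrt(5)/2), {r^4, r^6}: (-sqrt(5)/2 - 1/2)*(-1/2 + sqrt(5)/2), {s, sr^2, ...}: (0)*(0), {sr, sr^3, ...}: (0)*(0)
so (chi_5 * chi_7) takes values
  {e} -> 4, {r^5} -> 4, {r^1, r^9} -> -1, {r^2, r^8} -> -1, {r^3, r^7} -> -1, {r^4, r^6} -> -1, {s, sr^2, ...} -> 0, {sr, sr^3, ...} -> 0.
Now take the inner product of this character with each irreducible chi from the table, <chi_5*chi_7, chi> = (1/20) sum_C |C| (chi_5*chi_7)(C) conj(chi(C)):
  <chi_5*chi_7, chi_1> = (1/20)[1*(4)*conj(1) + 1*(4)*conj(1) + 2*(-1)*conj(1) + 2*(-1)*conj(1) + 2*(-1)*conj(1) + 2*(-1)*conj(1) + 5*(0)*conj(1) + 5*(0)*conj(1)]
      = (1/20)[(4) + (4) + (-2) + (-2) + (-2) + (-2) + (0) + (0)] = 0/20 = 0
  <chi_5*chi_7, chi_2> = (1/20)[1*(4)*conj(1) + 1*(4)*conj(1) + 2*(-1)*conj(1) + 2*(-1)*conj(1) + 2*(-1)*conj(1) + 2*(-1)*conj(1) + 5*(0)*conj(-1) + 5*(0)*conj(-1)]
      = (1/20)[(4) + (4) + (-2) + (-2) + (-2) + (-2) + (0) + (0)] = 0/20 = 0
  <chi_5*chi_7, chi_3> = (1/20)[1*(4)*conj(1) + 1*(4)*conj(-1) + 2*(-1)*conj(-1) + 2*(-1)*conj(1) + 2*(-1)*conj(-1) + 2*(-1)*conj(1) + 5*(0)*conj(1) + 5*(0)*conj(-1)]
      = (1/20)[(4) + (-4) + (2) + (-2) + (2) + (-2) + (0) + (0)] = 0/20 = 0
  <chi_5*chi_7, chi_4> = (1/20)[1*(4)*conj(1) + 1*(4)*conj(-1) + 2*(-1)*conj(-1) + 2*(-1)*conj(1) + 2*(-1)*conj(-1) + 2*(-1)*conj(1) + 5*(0)*conj(-1) + 5*(0)*conj(1)]
      = (1/20)[(4) + (-4) + (2) + (-2) + (2) + (-2) + (0) + (0)] = 0/20 = 0
  <chi_5*chi_7, chi_5> = (1/20)[1*(4)*conj(2) + 1*(4)*conj(-2) + 2*(-1)*conj(1/2 + sqrt(5)/2) + 2*(-1)*conj(-1/2 + sqrt(5)/2) + 2*(-1)*conj(1/2 - sqrt(5)/2) + 2*(-1)*conj(-sqrt(5)/2 - 1/2) + 5*(0)*conj(0) + 5*(0)*conj(0)]
      = (1/20)[(8) + (-8) + (-sqrt(5) - 1) + (1 - sqrt(5)) + (-1 + sqrt(5)) + (1 + sqrt(5)) + (0) + (0)] = 0/20 = 0
  <chi_5*chi_7, chi_6> = (1/20)[1*(4)*conj(2) + 1*(4)*conj(2) + 2*(-1)*conj(-1/2 + sqrt(5)/2) + 2*(-1)*conj(-sqrt(5)/2 - 1/2) + 2*(-1)*conj(-sqrt(5)/2 - 1/2) + 2*(-1)*conj(-1/2 + sqrt(5)/2) + 5*(0)*conj(0) + 5*(0)*conj(0)]
      = (1/20)[(8) + (8) + (1 - sqrt(5)) + (1 + sqrt(5)) + (1 + sqrt(5)) + (1 - sqrt(5)) + (0) + (0)] = 20/20 = 1
  <chi_5*chi_7, chi_7> = (1/20)[1*(4)*conj(2) + 1*(4)*conj(-2) + 2*(-1)*conj(1/2 - sqrt(5)/2) + 2*(-1)*conj(-sqrt(5)/2 - 1/2) + 2*(-1)*conj(1/2 + sqrt(5)/2) + 2*(-1)*conj(-1/2 + sqrt(5)/2) + 5*(0)*conj(0) + 5*(0)*conj(0)]
      = (1/20)[(8) + (-8) + (-1 + sqrt(5)) + (1 + sqrt(5)) + (-sqrt(5) - 1) + (1 - sqrt(5)) + (0) + (0)] = 0/20 = 0
  <chi_5*chi_7, chi_8> = (1/20)[1*(4)*conj(2) + 1*(4)*conj(2) + 2*(-1)*conj(-sqrt(5)/2 - 1/2) + 2*(-1)*conj(-1/2 + sqrt(5)/2) + 2*(-1)*conj(-1/2 + sqrt(5)/2) + 2*(-1)*conj(-sqrt(5)/2 - 1/2) + 5*(0)*conj(0) + 5*(0)*conj(0)]
      = (1/20)[(8) + (8) + (1 + sqrt(5)) + (1 - sqrt(5)) + (1 - sqrt(5)) + (1 + sqrt(5)) + (0) + (0)] = 20/20 = 1
Hence the multiplicities are chi_6: 1, chi_8: 1. Dimension check: dim(chi_5)*dim(chi_7) = 2*2 = 4 and sum (mult * dim) = 1*2 + 1*2 = 4.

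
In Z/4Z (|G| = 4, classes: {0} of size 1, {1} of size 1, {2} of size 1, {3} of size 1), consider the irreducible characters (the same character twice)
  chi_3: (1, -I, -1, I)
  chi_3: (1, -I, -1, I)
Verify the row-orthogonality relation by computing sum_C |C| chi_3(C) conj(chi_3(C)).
Sum = 4 = |G| = 4; so <chi_3, chi_3> = 1 (norm-1 confirms irreducibility).

Derivation: Compute term by term over conjugacy classes (|C| * chi_3(C) * conj(chi_3(C))):
  1*(1)*conj(1) + 1*(-I)*conj(-I) + 1*(-1)*conj(-1) + 1*(I)*conj(I)
  = (1) + (1) + (1) + (1)
  = 4.
(Exp terms are combined using exp(i*s)*conj(exp(i*t)) = exp(i*(s-t)), and sums of them are collapsed using the identity that for every m > 1 the m distinct m-th roots of unity sum to 0, e.g. 1 + exp(2*I*pi/3) + exp(-2*I*pi/3) = 0.)
Dividing by |G| = 4 gives 4/4 = 1, matching the row-orthogonality relation <chi_3, chi_3> = [chi_3 = chi_3].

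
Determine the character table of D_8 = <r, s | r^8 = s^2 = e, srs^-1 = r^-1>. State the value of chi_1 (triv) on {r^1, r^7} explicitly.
Conjugacy classes: {e} of size 1, {r^4} of size 1, {r^1, r^7} of size 2, {r^2, r^6} of size 2, {r^3, r^5} of size 2, {s, sr^2, ...} of size 4, {sr, sr^3, ...} of size 4.
Character table:
  irrep \ class              {e} (size 1)  {r^4} (size 1)  {r^1, r^7} (size 2)  {r^2, r^6} (size 2)  {r^3, r^5} (size 2)  {s, sr^2, ...} (size 4)  {sr, sr^3, ...} (size 4)
  chi_1 (triv)               1             1               1                    1                    1                    1                        1                       
  chi_2 (sign: r->1, s->-1)  1             1               1                    1                    1                    -1                       -1                      
  chi_3 (r->-1, s->1)        1             1               -1                   1                    -1                   1                        -1                      
  chi_4 (r->-1, s->-1)       1             1               -1                   1                    -1                   -1                       1                       
  chi_5 (2d, j=1)            2             -2              sqrt(2)              0                    -sqrt(2)             0                        0                       
  chi_6 (2d, j=2)            2             2               0                    -2                   0                    0                        0                       
  chi_7 (2d, j=3)            2             -2              -sqrt(2)             0                    sqrt(2)              0                        0                       

Spot check: chi_1 (triv) on {r^1, r^7} = 1.

Justification: D_8 has order 2*8 = 16 with 7 conjugacy classes, hence 7 irreducibles. Sum of squared dims 1 + 1 + 1 + 1 + 4 + 4 + 4 = 16 = |G|. Linear characters come from the abelianisation; the 2-dimensional irreps have character r^k -> 2*cos(2*pi*j*k/8), reflections -> 0.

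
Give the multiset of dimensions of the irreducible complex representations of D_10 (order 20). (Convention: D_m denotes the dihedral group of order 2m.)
Dimensions: 1, 1, 1, 1, 2, 2, 2, 2

Details: There are 8 irreducibles (= number of conjugacy classes). Their dimensions d_i satisfy sum d_i^2 = |G| = 20: 1 + 1 + 1 + 1 + 4 + 4 + 4 + 4 = 20.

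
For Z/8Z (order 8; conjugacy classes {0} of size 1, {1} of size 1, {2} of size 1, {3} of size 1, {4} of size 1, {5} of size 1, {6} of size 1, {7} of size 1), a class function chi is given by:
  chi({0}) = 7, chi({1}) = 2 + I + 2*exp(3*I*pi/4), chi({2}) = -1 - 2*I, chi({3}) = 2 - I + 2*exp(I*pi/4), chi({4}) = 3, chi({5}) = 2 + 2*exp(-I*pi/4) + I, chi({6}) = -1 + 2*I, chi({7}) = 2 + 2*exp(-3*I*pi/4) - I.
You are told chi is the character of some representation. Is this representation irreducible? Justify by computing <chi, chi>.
Not irreducible (reducible): <chi, chi> = 13 > 1.

Justification: <chi, chi> = (1/|G|) sum_C |C| * |chi(C)|^2 = (1/8)[1*|7|^2 + 1*|2 + I + 2*exp(3*I*pi/4)|^2 + 1*|-1 - 2*I|^2 + 1*|2 - I + 2*exp(I*pi/4)|^2 + 1*|3|^2 + 1*|2 + 2*exp(-I*pi/4) + I|^2 + 1*|-1 + 2*I|^2 + 1*|2 + 2*exp(-3*I*pi/4) - I|^2]
  = (1/8)[(49) + (9 + 2*exp(-3*I*pi/4) + 2*exp(-I*pi/4) + 4*exp(3*I*pi/4)) + (5) + (9 + 4*exp(-I*pi/4) + 2*exp(3*I*pi/4) + 2*exp(I*pi/4)) + (9) + (9 + 4*exp(-I*pi/4) + 2*exp(3*I*pi/4) + 2*exp(I*pi/4)) + (5) + (9 + 2*exp(-3*I*pi/4) + 2*exp(-I*pi/4) + 4*exp(3*I*pi/4))] = 104/8 = 13.
(Exp terms are combined using exp(i*s)*conj(exp(i*t)) = exp(i*(s-t)), and sums of them are collapsed using the identity that for every m > 1 the m distinct m-th roots of unity sum to 0, e.g. 1 + exp(2*I*pi/3) + exp(-2*I*pi/3) = 0.)
A character is irreducible iff <chi, chi> = 1, so this representation is reducible.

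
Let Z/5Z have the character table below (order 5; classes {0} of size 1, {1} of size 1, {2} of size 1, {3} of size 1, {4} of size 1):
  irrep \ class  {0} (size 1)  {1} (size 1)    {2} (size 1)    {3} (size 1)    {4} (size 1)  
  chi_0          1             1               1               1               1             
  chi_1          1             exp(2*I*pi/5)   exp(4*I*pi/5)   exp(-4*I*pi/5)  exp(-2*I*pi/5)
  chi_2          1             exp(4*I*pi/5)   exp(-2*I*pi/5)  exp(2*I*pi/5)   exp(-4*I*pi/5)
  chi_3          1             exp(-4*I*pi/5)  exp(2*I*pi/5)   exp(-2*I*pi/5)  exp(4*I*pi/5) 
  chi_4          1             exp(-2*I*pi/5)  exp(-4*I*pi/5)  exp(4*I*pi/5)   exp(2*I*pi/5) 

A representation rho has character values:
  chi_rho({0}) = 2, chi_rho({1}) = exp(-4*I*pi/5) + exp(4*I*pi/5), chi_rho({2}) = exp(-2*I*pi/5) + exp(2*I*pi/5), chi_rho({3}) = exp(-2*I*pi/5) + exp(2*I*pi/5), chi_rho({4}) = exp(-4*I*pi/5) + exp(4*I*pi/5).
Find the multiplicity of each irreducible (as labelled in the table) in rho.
Multiplicities: chi_0: 0, chi_1: 0, chi_2: 1, chi_3: 1, chi_4: 0.

Justification: Use <chi_rho, chi> = (1/|G|) sum_C |C| * chi_rho(C) * conj(chi(C)) with |G| = 5 for each irreducible chi in the table:
  <chi_rho, chi_0> = (1/5)[1*(2)*conj(1) + 1*(exp(-4*I*pi/5) + exp(4*I*pi/5))*conj(1) + 1*(exp(-2*I*pi/5) + exp(2*I*pi/5))*conj(1) + 1*(exp(-2*I*pi/5) + exp(2*I*pi/5))*conj(1) + 1*(exp(-4*I*pi/5) + exp(4*I*pi/5))*conj(1)]
      = (1/5)[(2) + (exp(-4*I*pi/5) + exp(4*I*pi/5)) + (exp(-2*I*pi/5) + exp(2*I*pi/5)) + (exp(-2*I*pi/5) + exp(2*I*pi/5)) + (exp(-4*I*pi/5) + exp(4*I*pi/5))] = 0/5 = 0
  <chi_rho, chi_1> = (1/5)[1*(2)*conj(1) + 1*(exp(-4*I*pi/5) + exp(4*I*pi/5))*conj(exp(2*I*pi/5)) + 1*(exp(-2*I*pi/5) + exp(2*I*pi/5))*conj(exp(4*I*pi/5)) + 1*(exp(-2*I*pi/5) + exp(2*I*pi/5))*conj(exp(-4*I*pi/5)) + 1*(exp(-4*I*pi/5) + exp(4*I*pi/5))*conj(exp(-2*I*pi/5))]
      = (1/5)[(2) + (exp(4*I*pi/5) + exp(2*I*pi/5)) + (exp(-2*I*pi/5) + exp(4*I*pi/5)) + (exp(-4*I*pi/5) + exp(2*I*pi/5)) + (exp(-2*I*pi/5) + exp(-4*I*pi/5))] = 0/5 = 0
  <chi_rho, chi_2> = (1/5)[1*(2)*conj(1) + 1*(exp(-4*I*pi/5) + exp(4*I*pi/5))*conj(exp(4*I*pi/5)) + 1*(exp(-2*I*pi/5) + exp(2*I*pi/5))*conj(exp(-2*I*pi/5)) + 1*(exp(-2*I*pi/5) + exp(2*I*pi/5))*conj(exp(2*I*pi/5)) + 1*(exp(-4*I*pi/5) + exp(4*I*pi/5))*conj(exp(-4*I*pi/5))]
      = (1/5)[(2) + (1 + exp(2*I*pi/5)) + (1 + exp(4*I*pi/5)) + (1 + exp(-4*I*pi/5)) + (1 + exp(-2*I*pi/5))] = 5/5 = 1
  <chi_rho, chi_3> = (1/5)[1*(2)*conj(1) + 1*(exp(-4*I*pi/5) + exp(4*I*pi/5))*conj(exp(-4*I*pi/5)) + 1*(exp(-2*I*pi/5) + exp(2*I*pi/5))*conj(exp(2*I*pi/5)) + 1*(exp(-2*I*pi/5) + exp(2*I*pi/5))*conj(exp(-2*I*pi/5)) + 1*(exp(-4*I*pi/5) + exp(4*I*pi/5))*conj(exp(4*I*pi/5))]
      = (1/5)[(2) + (1 + exp(-2*I*pi/5)) + (1 + exp(-4*I*pi/5)) + (1 + exp(4*I*pi/5)) + (1 + exp(2*I*pi/5))] = 5/5 = 1
  <chi_rho, chi_4> = (1/5)[1*(2)*conj(1) + 1*(exp(-4*I*pi/5) + exp(4*I*pi/5))*conj(exp(-2*I*pi/5)) + 1*(exp(-2*I*pi/5) + exp(2*I*pi/5))*conj(exp(-4*I*pi/5)) + 1*(exp(-2*I*pi/5) + exp(2*I*pi/5))*conj(exp(4*I*pi/5)) + 1*(exp(-4*I*pi/5) + exp(4*I*pi/5))*conj(exp(2*I*pi/5))]
      = (1/5)[(2) + (exp(-2*I*pi/5) + exp(-4*I*pi/5)) + (exp(-4*I*pi/5) + exp(2*I*pi/5)) + (exp(-2*I*pi/5) + exp(4*I*pi/5)) + (exp(4*I*pi/5) + exp(2*I*pi/5))] = 0/5 = 0
(Exp terms are combined using exp(i*s)*conj(exp(i*t)) = exp(i*(s-t)), and sums of them are collapsed using the identity that for every m > 1 the m distinct m-th roots of unity sum to 0, e.g. 1 + exp(2*I*pi/3) + exp(-2*I*pi/3) = 0.)
Dimension check: dim(rho) = sum (mult * dim) = 0*1 + 0*1 + 1*1 + 1*1 + 0*1 = 2 = chi_rho(e) = 2.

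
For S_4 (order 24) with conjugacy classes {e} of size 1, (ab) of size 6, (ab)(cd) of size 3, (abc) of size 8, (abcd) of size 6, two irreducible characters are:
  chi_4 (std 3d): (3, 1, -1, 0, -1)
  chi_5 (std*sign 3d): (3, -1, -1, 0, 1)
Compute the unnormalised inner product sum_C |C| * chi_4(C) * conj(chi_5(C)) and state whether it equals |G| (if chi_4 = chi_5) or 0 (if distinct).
Sum = 0; so <chi_4, chi_5> = 0 (distinct irreducibles are orthogonal).

Compute term by term over conjugacy classes (|C| * chi_4(C) * conj(chi_5(C))):
  1*(3)*conj(3) + 6*(1)*conj(-1) + 3*(-1)*conj(-1) + 8*(0)*conj(0) + 6*(-1)*conj(1)
  = (9) + (-6) + (3) + (0) + (-6)
  = 0.
Dividing by |G| = 24 gives 0/24 = 0, matching the row-orthogonality relation <chi_4, chi_5> = [chi_4 = chi_5].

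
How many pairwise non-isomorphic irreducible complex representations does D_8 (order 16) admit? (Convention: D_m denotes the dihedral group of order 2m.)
7

Derivation: The number of irreducible complex representations of a finite group equals its number of conjugacy classes. D_8 has 7 conjugacy classes (n/2 + 3 for n even), so D_8 (order 16) has exactly 7 irreducible complex representations.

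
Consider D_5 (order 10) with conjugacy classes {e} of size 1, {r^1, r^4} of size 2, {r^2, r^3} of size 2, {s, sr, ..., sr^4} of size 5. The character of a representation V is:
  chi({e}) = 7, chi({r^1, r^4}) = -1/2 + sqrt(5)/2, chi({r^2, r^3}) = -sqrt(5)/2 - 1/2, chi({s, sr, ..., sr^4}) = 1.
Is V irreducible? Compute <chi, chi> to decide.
Not irreducible (reducible): <chi, chi> = 6 > 1.

Argument: <chi, chi> = (1/|G|) sum_C |C| * |chi(C)|^2 = (1/10)[1*|7|^2 + 2*|-1/2 + sqrt(5)/2|^2 + 2*|-sqrt(5)/2 - 1/2|^2 + 5*|1|^2]
  = (1/10)[(49) + (3 - sqrt(5)) + (sqrt(5) + 3) + (5)] = 60/10 = 6.
A character is irreducible iff <chi, chi> = 1, so this representation is reducible.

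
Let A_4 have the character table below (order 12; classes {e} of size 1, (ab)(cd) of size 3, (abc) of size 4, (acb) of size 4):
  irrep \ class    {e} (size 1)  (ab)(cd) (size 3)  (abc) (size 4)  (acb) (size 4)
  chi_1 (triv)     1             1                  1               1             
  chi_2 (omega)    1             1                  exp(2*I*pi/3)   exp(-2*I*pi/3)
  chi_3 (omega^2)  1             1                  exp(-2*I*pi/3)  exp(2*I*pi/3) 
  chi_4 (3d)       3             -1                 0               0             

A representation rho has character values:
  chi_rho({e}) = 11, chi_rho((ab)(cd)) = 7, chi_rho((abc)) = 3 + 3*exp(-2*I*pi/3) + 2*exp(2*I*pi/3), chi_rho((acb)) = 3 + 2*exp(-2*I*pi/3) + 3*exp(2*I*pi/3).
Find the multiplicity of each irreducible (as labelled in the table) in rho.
Multiplicities: chi_1: 3, chi_2: 2, chi_3: 3, chi_4: 1.

Use <chi_rho, chi> = (1/|G|) sum_C |C| * chi_rho(C) * conj(chi(C)) with |G| = 12 for each irreducible chi in the table:
  <chi_rho, chi_1> = (1/12)[1*(11)*conj(1) + 3*(7)*conj(1) + 4*(3 + 3*exp(-2*I*pi/3) + 2*exp(2*I*pi/3))*conj(1) + 4*(3 + 2*exp(-2*I*pi/3) + 3*exp(2*I*pi/3))*conj(1)]
      = (1/12)[(11) + (21) + (12 + 12*exp(-2*I*pi/3) + 8*exp(2*I*pi/3)) + (12 + 8*exp(-2*I*pi/3) + 12*exp(2*I*pi/3))] = 36/12 = 3
  <chi_rho, chi_2> = (1/12)[1*(11)*conj(1) + 3*(7)*conj(1) + 4*(3 + 3*exp(-2*I*pi/3) + 2*exp(2*I*pi/3))*conj(exp(2*I*pi/3)) + 4*(3 + 2*exp(-2*I*pi/3) + 3*exp(2*I*pi/3))*conj(exp(-2*I*pi/3))]
      = (1/12)[(11) + (21) + (-4) + (-4)] = 24/12 = 2
  <chi_rho, chi_3> = (1/12)[1*(11)*conj(1) + 3*(7)*conj(1) + 4*(3 + 3*exp(-2*I*pi/3) + 2*exp(2*I*pi/3))*conj(exp(-2*I*pi/3)) + 4*(3 + 2*exp(-2*I*pi/3) + 3*exp(2*I*pi/3))*conj(exp(2*I*pi/3))]
      = (1/12)[(11) + (21) + (12 + 8*exp(-2*I*pi/3) + 12*exp(2*I*pi/3)) + (12 + 12*exp(-2*I*pi/3) + 8*exp(2*I*pi/3))] = 36/12 = 3
  <chi_rho, chi_4> = (1/12)[1*(11)*conj(3) + 3*(7)*conj(-1) + 4*(3 + 3*exp(-2*I*pi/3) + 2*exp(2*I*pi/3))*conj(0) + 4*(3 + 2*exp(-2*I*pi/3) + 3*exp(2*I*pi/3))*conj(0)]
      = (1/12)[(33) + (-21) + (0) + (0)] = 12/12 = 1
(Exp terms are combined using exp(i*s)*conj(exp(i*t)) = exp(i*(s-t)), and sums of them are collapsed using the identity that for every m > 1 the m distinct m-th roots of unity sum to 0, e.g. 1 + exp(2*I*pi/3) + exp(-2*I*pi/3) = 0.)
Dimension check: dim(rho) = sum (mult * dim) = 3*1 + 2*1 + 3*1 + 1*3 = 11 = chi_rho(e) = 11.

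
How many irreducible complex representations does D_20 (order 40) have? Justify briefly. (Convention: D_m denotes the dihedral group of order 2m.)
13

Solution. The number of irreducible complex representations of a finite group equals its number of conjugacy classes. D_20 has 13 conjugacy classes (n/2 + 3 for n even), so D_20 (order 40) has exactly 13 irreducible complex representations.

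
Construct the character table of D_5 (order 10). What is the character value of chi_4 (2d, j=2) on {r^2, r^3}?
Conjugacy classes: {e} of size 1, {r^1, r^4} of size 2, {r^2, r^3} of size 2, {s, sr, ..., sr^4} of size 5.
Character table:
  irrep \ class              {e} (size 1)  {r^1, r^4} (size 2)  {r^2, r^3} (size 2)  {s, sr, ..., sr^4} (size 5)
  chi_1 (triv)               1             1                    1                    1                          
  chi_2 (sign: r->1, s->-1)  1             1                    1                    -1                         
  chi_3 (2d, j=1)            2             -1/2 + sqrt(5)/2     -sqrt(5)/2 - 1/2     0                          
  chi_4 (2d, j=2)            2             -sqrt(5)/2 - 1/2     -1/2 + sqrt(5)/2     0                          

Spot check: chi_4 (2d, j=2) on {r^2, r^3} = -1/2 + sqrt(5)/2.

Working: D_5 has order 2*5 = 10 with 4 conjugacy classes, hence 4 irreducibles. Sum of squared dims 1 + 1 + 4 + 4 = 10 = |G|. Linear characters come from the abelianisation; the 2-dimensional irreps have character r^k -> 2*cos(2*pi*j*k/5), reflections -> 0.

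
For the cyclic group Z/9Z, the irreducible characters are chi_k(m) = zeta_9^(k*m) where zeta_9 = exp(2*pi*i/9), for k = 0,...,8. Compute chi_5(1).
chi_5(1) = zeta_9^5 = exp(-8*I*pi/9)

Reasoning: chi_5(1) = zeta_9^(5*1) = zeta_9^5. Since zeta_9^9 = 1, this equals zeta_9^5 = exp(2*pi*i*5/9) = exp(-8*I*pi/9).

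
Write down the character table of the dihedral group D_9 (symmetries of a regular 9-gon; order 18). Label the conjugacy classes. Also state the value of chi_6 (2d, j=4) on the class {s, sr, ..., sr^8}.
Conjugacy classes: {e} of size 1, {r^1, r^8} of size 2, {r^2, r^7} of size 2, {r^3, r^6} of size 2, {r^4, r^5} of size 2, {s, sr, ..., sr^8} of size 9.
Character table:
  irrep \ class              {e} (size 1)  {r^1, r^8} (size 2)  {r^2, r^7} (size 2)  {r^3, r^6} (size 2)  {r^4, r^5} (size 2)  {s, sr, ..., sr^8} (size 9)
  chi_1 (triv)               1             1                    1                    1                    1                    1                          
  chi_2 (sign: r->1, s->-1)  1             1                    1                    1                    1                    -1                         
  chi_3 (2d, j=1)            2             2*cos(2*pi/9)        2*cos(4*pi/9)        -1                   -2*cos(pi/9)         0                          
  chi_4 (2d, j=2)            2             2*cos(4*pi/9)        -2*cos(pi/9)         -1                   2*cos(2*pi/9)        0                          
  chi_5 (2d, j=3)            2             -1                   -1                   2                    -1                   0                          
  chi_6 (2d, j=4)            2             -2*cos(pi/9)         2*cos(2*pi/9)        -1                   2*cos(4*pi/9)        0                          

Spot check: chi_6 (2d, j=4) on {s, sr, ..., sr^8} = 0.

Reasoning: D_9 has order 2*9 = 18 with 6 conjugacy classes, hence 6 irreducibles. Sum of squared dims 1 + 1 + 4 + 4 + 4 + 4 = 18 = |G|. Linear characters come from the abelianisation; the 2-dimensional irreps have character r^k -> 2*cos(2*pi*j*k/9), reflections -> 0.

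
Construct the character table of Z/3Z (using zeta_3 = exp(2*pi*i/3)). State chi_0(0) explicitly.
Character table of Z/3Z (irreps indexed chi_0,...,chi_2 with chi_k(m) = zeta_3^(k*m), zeta_3 = exp(2*pi*i/3)):
  irrep \ class  {0} (size 1)  {1} (size 1)    {2} (size 1)  
  chi_0          1             1               1             
  chi_1          1             exp(2*I*pi/3)   exp(-2*I*pi/3)
  chi_2          1             exp(-2*I*pi/3)  exp(2*I*pi/3) 

Spot check: chi_0(0) = zeta_3^(0*0) = zeta_3^0 = 1.

Explanation: Z/3Z is abelian, so all 3 irreducible complex representations are 1-dimensional. They are given by chi_k(m) = zeta_3^(k*m) for k = 0,...,2. Row orthogonality: sum_m chi_k(m) conj(chi_l(m)) = 3 * [k = l].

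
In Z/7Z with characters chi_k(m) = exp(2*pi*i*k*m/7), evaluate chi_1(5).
chi_1(5) = zeta_7^5 = exp(-4*I*pi/7)

Solution. chi_1(5) = zeta_7^(1*5) = zeta_7^5. Since zeta_7^7 = 1, this equals zeta_7^5 = exp(2*pi*i*5/7) = exp(-4*I*pi/7).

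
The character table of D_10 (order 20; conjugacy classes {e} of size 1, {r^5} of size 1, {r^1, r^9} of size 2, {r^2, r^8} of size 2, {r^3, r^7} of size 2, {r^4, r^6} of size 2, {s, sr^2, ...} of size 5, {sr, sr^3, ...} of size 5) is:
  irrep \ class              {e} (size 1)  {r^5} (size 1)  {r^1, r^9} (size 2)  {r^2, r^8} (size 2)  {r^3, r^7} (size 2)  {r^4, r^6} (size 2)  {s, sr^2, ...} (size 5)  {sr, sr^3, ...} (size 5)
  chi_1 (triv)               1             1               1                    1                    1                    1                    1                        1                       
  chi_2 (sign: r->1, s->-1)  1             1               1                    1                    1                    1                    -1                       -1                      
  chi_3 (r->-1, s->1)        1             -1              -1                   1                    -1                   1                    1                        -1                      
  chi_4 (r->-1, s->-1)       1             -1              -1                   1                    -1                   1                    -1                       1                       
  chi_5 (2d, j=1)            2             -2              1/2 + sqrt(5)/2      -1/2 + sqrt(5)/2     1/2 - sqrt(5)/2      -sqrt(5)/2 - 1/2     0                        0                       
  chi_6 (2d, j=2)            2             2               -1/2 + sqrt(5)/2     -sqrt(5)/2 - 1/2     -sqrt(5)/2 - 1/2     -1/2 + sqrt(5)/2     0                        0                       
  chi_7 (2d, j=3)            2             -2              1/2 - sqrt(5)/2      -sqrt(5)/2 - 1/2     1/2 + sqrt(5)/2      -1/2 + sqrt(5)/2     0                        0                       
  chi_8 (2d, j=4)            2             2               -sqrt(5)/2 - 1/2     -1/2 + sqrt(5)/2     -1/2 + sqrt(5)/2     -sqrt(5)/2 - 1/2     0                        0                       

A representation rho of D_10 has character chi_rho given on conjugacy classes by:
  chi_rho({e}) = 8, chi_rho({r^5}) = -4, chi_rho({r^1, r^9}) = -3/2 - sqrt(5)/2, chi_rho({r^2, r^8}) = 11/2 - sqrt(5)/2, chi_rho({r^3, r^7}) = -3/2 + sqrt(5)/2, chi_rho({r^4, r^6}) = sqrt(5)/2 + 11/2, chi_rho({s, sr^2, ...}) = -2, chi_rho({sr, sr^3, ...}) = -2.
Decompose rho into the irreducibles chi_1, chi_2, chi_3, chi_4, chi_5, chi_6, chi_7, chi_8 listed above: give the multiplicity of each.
Multiplicities: chi_1: 0, chi_2: 2, chi_3: 2, chi_4: 2, chi_5: 0, chi_6: 0, chi_7: 1, chi_8: 0.

Details: Use <chi_rho, chi> = (1/|G|) sum_C |C| * chi_rho(C) * conj(chi(C)) with |G| = 20 for each irreducible chi in the table:
  <chi_rho, chi_1> = (1/20)[1*(8)*conj(1) + 1*(-4)*conj(1) + 2*(-3/2 - sqrt(5)/2)*conj(1) + 2*(11/2 - sqrt(5)/2)*conj(1) + 2*(-3/2 + sqrt(5)/2)*conj(1) + 2*(sqrt(5)/2 + 11/2)*conj(1) + 5*(-2)*conj(1) + 5*(-2)*conj(1)]
      = (1/20)[(8) + (-4) + (-3 - sqrt(5)) + (11 - sqrt(5)) + (-3 + sqrt(5)) + (sqrt(5) + 11) + (-10) + (-10)] = 0/20 = 0
  <chi_rho, chi_2> = (1/20)[1*(8)*conj(1) + 1*(-4)*conj(1) + 2*(-3/2 - sqrt(5)/2)*conj(1) + 2*(11/2 - sqrt(5)/2)*conj(1) + 2*(-3/2 + sqrt(5)/2)*conj(1) + 2*(sqrt(5)/2 + 11/2)*conj(1) + 5*(-2)*conj(-1) + 5*(-2)*conj(-1)]
      = (1/20)[(8) + (-4) + (-3 - sqrt(5)) + (11 - sqrt(5)) + (-3 + sqrt(5)) + (sqrt(5) + 11) + (10) + (10)] = 40/20 = 2
  <chi_rho, chi_3> = (1/20)[1*(8)*conj(1) + 1*(-4)*conj(-1) + 2*(-3/2 - sqrt(5)/2)*conj(-1) + 2*(11/2 - sqrt(5)/2)*conj(1) + 2*(-3/2 + sqrt(5)/2)*conj(-1) + 2*(sqrt(5)/2 + 11/2)*conj(1) + 5*(-2)*conj(1) + 5*(-2)*conj(-1)]
      = (1/20)[(8) + (4) + (sqrt(5) + 3) + (11 - sqrt(5)) + (3 - sqrt(5)) + (sqrt(5) + 11) + (-10) + (10)] = 40/20 = 2
  <chi_rho, chi_4> = (1/20)[1*(8)*conj(1) + 1*(-4)*conj(-1) + 2*(-3/2 - sqrt(5)/2)*conj(-1) + 2*(11/2 - sqrt(5)/2)*conj(1) + 2*(-3/2 + sqrt(5)/2)*conj(-1) + 2*(sqrt(5)/2 + 11/2)*conj(1) + 5*(-2)*conj(-1) + 5*(-2)*conj(1)]
      = (1/20)[(8) + (4) + (sqrt(5) + 3) + (11 - sqrt(5)) + (3 - sqrt(5)) + (sqrt(5) + 11) + (10) + (-10)] = 40/20 = 2
  <chi_rho, chi_5> = (1/20)[1*(8)*conj(2) + 1*(-4)*conj(-2) + 2*(-3/2 - sqrt(5)/2)*conj(1/2 + sqrt(5)/2) + 2*(11/2 - sqrt(5)/2)*conj(-1/2 + sqrt(5)/2) + 2*(-3/2 + sqrt(5)/2)*conj(1/2 - sqrt(5)/2) + 2*(sqrt(5)/2 + 11/2)*conj(-sqrt(5)/2 - 1/2) + 5*(-2)*conj(0) + 5*(-2)*conj(0)]
      = (1/20)[(16) + (8) + (-2*sqrt(5) - 4) + (-8 + 6*sqrt(5)) + (-4 + 2*sqrt(5)) + (-6*sqrt(5) - 8) + (0) + (0)] = 0/20 = 0
  <chi_rho, chi_6> = (1/20)[1*(8)*conj(2) + 1*(-4)*conj(2) + 2*(-3/2 - sqrt(5)/2)*conj(-1/2 + sqrt(5)/2) + 2*(11/2 - sqrt(5)/2)*conj(-sqrt(5)/2 - 1/2) + 2*(-3/2 + sqrt(5)/2)*conj(-sqrt(5)/2 - 1/2) + 2*(sqrt(5)/2 + 11/2)*conj(-1/2 + sqrt(5)/2) + 5*(-2)*conj(0) + 5*(-2)*conj(0)]
      = (1/20)[(16) + (-8) + (-sqrt(5) - 1) + (-5*sqrt(5) - 3) + (-1 + sqrt(5)) + (-3 + 5*sqrt(5)) + (0) + (0)] = 0/20 = 0
  <chi_rho, chi_7> = (1/20)[1*(8)*conj(2) + 1*(-4)*conj(-2) + 2*(-3/2 - sqrt(5)/2)*conj(1/2 - sqrt(5)/2) + 2*(11/2 - sqrt(5)/2)*conj(-sqrt(5)/2 - 1/2) + 2*(-3/2 + sqrt(5)/2)*conj(1/2 + sqrt(5)/2) + 2*(sqrt(5)/2 + 11/2)*conj(-1/2 + sqrt(5)/2) + 5*(-2)*conj(0) + 5*(-2)*conj(0)]
      = (1/20)[(16) + (8) + (1 + sqrt(5)) + (-5*sqrt(5) - 3) + (1 - sqrt(5)) + (-3 + 5*sqrt(5)) + (0) + (0)] = 20/20 = 1
  <chi_rho, chi_8> = (1/20)[1*(8)*conj(2) + 1*(-4)*conj(2) + 2*(-3/2 - sqrt(5)/2)*conj(-sqrt(5)/2 - 1/2) + 2*(11/2 - sqrt(5)/2)*conj(-1/2 + sqrt(5)/2) + 2*(-3/2 + sqrt(5)/2)*conj(-1/2 + sqrt(5)/2) + 2*(sqrt(5)/2 + 11/2)*conj(-sqrt(5)/2 - 1/2) + 5*(-2)*conj(0) + 5*(-2)*conj(0)]
      = (1/20)[(16) + (-8) + (4 + 2*sqrt(5)) + (-8 + 6*sqrt(5)) + (4 - 2*sqrt(5)) + (-6*sqrt(5) - 8) + (0) + (0)] = 0/20 = 0
Dimension check: dim(rho) = sum (mult * dim) = 0*1 + 2*1 + 2*1 + 2*1 + 0*2 + 0*2 + 1*2 + 0*2 = 8 = chi_rho(e) = 8.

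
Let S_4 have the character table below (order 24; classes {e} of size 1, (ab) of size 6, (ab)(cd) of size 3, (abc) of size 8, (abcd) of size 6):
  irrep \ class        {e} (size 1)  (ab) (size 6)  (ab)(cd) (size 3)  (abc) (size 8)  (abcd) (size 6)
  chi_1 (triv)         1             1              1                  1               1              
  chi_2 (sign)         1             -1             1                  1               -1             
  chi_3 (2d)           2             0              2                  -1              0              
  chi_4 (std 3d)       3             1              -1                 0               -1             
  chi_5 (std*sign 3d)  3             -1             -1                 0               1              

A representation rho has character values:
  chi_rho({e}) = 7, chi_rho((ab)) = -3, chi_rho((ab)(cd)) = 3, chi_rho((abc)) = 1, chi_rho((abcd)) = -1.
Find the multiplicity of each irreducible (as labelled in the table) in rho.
Multiplicities: chi_1: 0, chi_2: 2, chi_3: 1, chi_4: 0, chi_5: 1.

Solution. Use <chi_rho, chi> = (1/|G|) sum_C |C| * chi_rho(C) * conj(chi(C)) with |G| = 24 for each irreducible chi in the table:
  <chi_rho, chi_1> = (1/24)[1*(7)*conj(1) + 6*(-3)*conj(1) + 3*(3)*conj(1) + 8*(1)*conj(1) + 6*(-1)*conj(1)]
      = (1/24)[(7) + (-18) + (9) + (8) + (-6)] = 0/24 = 0
  <chi_rho, chi_2> = (1/24)[1*(7)*conj(1) + 6*(-3)*conj(-1) + 3*(3)*conj(1) + 8*(1)*conj(1) + 6*(-1)*conj(-1)]
      = (1/24)[(7) + (18) + (9) + (8) + (6)] = 48/24 = 2
  <chi_rho, chi_3> = (1/24)[1*(7)*conj(2) + 6*(-3)*conj(0) + 3*(3)*conj(2) + 8*(1)*conj(-1) + 6*(-1)*conj(0)]
      = (1/24)[(14) + (0) + (18) + (-8) + (0)] = 24/24 = 1
  <chi_rho, chi_4> = (1/24)[1*(7)*conj(3) + 6*(-3)*conj(1) + 3*(3)*conj(-1) + 8*(1)*conj(0) + 6*(-1)*conj(-1)]
      = (1/24)[(21) + (-18) + (-9) + (0) + (6)] = 0/24 = 0
  <chi_rho, chi_5> = (1/24)[1*(7)*conj(3) + 6*(-3)*conj(-1) + 3*(3)*conj(-1) + 8*(1)*conj(0) + 6*(-1)*conj(1)]
      = (1/24)[(21) + (18) + (-9) + (0) + (-6)] = 24/24 = 1
Dimension check: dim(rho) = sum (mult * dim) = 0*1 + 2*1 + 1*2 + 0*3 + 1*3 = 7 = chi_rho(e) = 7.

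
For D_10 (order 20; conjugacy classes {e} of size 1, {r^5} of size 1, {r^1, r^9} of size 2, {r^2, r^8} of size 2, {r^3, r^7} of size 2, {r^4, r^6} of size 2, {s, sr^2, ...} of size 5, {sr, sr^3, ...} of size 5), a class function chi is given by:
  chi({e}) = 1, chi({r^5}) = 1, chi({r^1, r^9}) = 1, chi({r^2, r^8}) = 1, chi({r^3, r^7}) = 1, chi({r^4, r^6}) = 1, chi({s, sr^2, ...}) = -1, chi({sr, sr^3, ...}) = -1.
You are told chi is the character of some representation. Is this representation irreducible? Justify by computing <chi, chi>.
Irreducible: <chi, chi> = 1.

<chi, chi> = (1/|G|) sum_C |C| * |chi(C)|^2 = (1/20)[1*|1|^2 + 1*|1|^2 + 2*|1|^2 + 2*|1|^2 + 2*|1|^2 + 2*|1|^2 + 5*|-1|^2 + 5*|-1|^2]
  = (1/20)[(1) + (1) + (2) + (2) + (2) + (2) + (5) + (5)] = 20/20 = 1.
A character is irreducible iff <chi, chi> = 1, so this representation is irreducible.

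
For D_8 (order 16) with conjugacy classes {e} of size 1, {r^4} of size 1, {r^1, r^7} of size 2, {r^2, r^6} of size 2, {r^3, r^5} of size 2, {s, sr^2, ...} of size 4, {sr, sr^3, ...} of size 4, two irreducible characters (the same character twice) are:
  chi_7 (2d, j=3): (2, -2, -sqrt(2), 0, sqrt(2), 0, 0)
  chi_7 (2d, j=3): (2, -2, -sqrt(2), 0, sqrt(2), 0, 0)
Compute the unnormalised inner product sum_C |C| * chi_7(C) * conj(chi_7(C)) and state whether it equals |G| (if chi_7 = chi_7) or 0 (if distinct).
Sum = 16 = |G| = 16; so <chi_7, chi_7> = 1 (norm-1 confirms irreducibility).

Argument: Compute term by term over conjugacy classes (|C| * chi_7(C) * conj(chi_7(C))):
  1*(2)*conj(2) + 1*(-2)*conj(-2) + 2*(-sqrt(2))*conj(-sqrt(2)) + 2*(0)*conj(0) + 2*(sqrt(2))*conj(sqrt(2)) + 4*(0)*conj(0) + 4*(0)*conj(0)
  = (4) + (4) + (4) + (0) + (4) + (0) + (0)
  = 16.
Dividing by |G| = 16 gives 16/16 = 1, matching the row-orthogonality relation <chi_7, chi_7> = [chi_7 = chi_7].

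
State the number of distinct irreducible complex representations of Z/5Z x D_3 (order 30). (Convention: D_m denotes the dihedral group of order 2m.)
15

Reasoning: The number of irreducible complex representations of a finite group equals its number of conjugacy classes. For a direct product, #classes(G x H) = #classes(G) * #classes(H). Z/5Z has 5 classes (abelian), D_3 has 3 classes, so 5 * 3 = 15, so Z/5Z x D_3 (order 30) has exactly 15 irreducible complex representations.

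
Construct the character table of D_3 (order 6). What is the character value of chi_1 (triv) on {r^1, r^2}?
Conjugacy classes: {e} of size 1, {r^1, r^2} of size 2, {s, sr, ..., sr^2} of size 3.
Character table:
  irrep \ class              {e} (size 1)  {r^1, r^2} (size 2)  {s, sr, ..., sr^2} (size 3)
  chi_1 (triv)               1             1                    1                          
  chi_2 (sign: r->1, s->-1)  1             1                    -1                         
  chi_3 (2d, j=1)            2             -1                   0                          

Spot check: chi_1 (triv) on {r^1, r^2} = 1.

Solution. D_3 has order 2*3 = 6 with 3 conjugacy classes, hence 3 irreducibles. Sum of squared dims 1 + 1 + 4 = 6 = |G|. Linear characters come from the abelianisation; the 2-dimensional irreps have character r^k -> 2*cos(2*pi*j*k/3), reflections -> 0.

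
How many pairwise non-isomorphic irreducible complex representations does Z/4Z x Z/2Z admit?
8

Derivation: The number of irreducible complex representations of a finite group equals its number of conjugacy classes. Z/4Z x Z/2Z is abelian of order 8, so every element is its own conjugacy class: 8 classes, so Z/4Z x Z/2Z (order 8) has exactly 8 irreducible complex representations.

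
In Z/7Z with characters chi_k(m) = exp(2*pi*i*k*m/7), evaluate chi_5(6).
chi_5(6) = zeta_7^30 = exp(4*I*pi/7)

Solution. chi_5(6) = zeta_7^(5*6) = zeta_7^30. Since zeta_7^7 = 1, this equals zeta_7^2 = exp(2*pi*i*2/7) = exp(4*I*pi/7).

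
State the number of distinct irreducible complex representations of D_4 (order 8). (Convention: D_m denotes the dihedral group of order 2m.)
5

Reasoning: The number of irreducible complex representations of a finite group equals its number of conjugacy classes. D_4 has 5 conjugacy classes (n/2 + 3 for n even), so D_4 (order 8) has exactly 5 irreducible complex representations.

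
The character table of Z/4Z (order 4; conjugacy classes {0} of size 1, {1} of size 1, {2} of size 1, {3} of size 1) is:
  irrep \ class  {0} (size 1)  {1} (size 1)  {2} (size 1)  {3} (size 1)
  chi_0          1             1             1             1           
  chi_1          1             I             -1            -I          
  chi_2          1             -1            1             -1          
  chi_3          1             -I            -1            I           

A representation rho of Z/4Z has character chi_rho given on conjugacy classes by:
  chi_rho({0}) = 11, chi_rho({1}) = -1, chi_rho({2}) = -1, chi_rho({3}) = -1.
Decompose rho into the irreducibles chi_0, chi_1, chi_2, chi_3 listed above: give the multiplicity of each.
Multiplicities: chi_0: 2, chi_1: 3, chi_2: 3, chi_3: 3.

Reasoning: Use <chi_rho, chi> = (1/|G|) sum_C |C| * chi_rho(C) * conj(chi(C)) with |G| = 4 for each irreducible chi in the table:
  <chi_rho, chi_0> = (1/4)[1*(11)*conj(1) + 1*(-1)*conj(1) + 1*(-1)*conj(1) + 1*(-1)*conj(1)]
      = (1/4)[(11) + (-1) + (-1) + (-1)] = 8/4 = 2
  <chi_rho, chi_1> = (1/4)[1*(11)*conj(1) + 1*(-1)*conj(I) + 1*(-1)*conj(-1) + 1*(-1)*conj(-I)]
      = (1/4)[(11) + (I) + (1) + (-I)] = 12/4 = 3
  <chi_rho, chi_2> = (1/4)[1*(11)*conj(1) + 1*(-1)*conj(-1) + 1*(-1)*conj(1) + 1*(-1)*conj(-1)]
      = (1/4)[(11) + (1) + (-1) + (1)] = 12/4 = 3
  <chi_rho, chi_3> = (1/4)[1*(11)*conj(1) + 1*(-1)*conj(-I) + 1*(-1)*conj(-1) + 1*(-1)*conj(I)]
      = (1/4)[(11) + (-I) + (1) + (I)] = 12/4 = 3
(Exp terms are combined using exp(i*s)*conj(exp(i*t)) = exp(i*(s-t)), and sums of them are collapsed using the identity that for every m > 1 the m distinct m-th roots of unity sum to 0, e.g. 1 + exp(2*I*pi/3) + exp(-2*I*pi/3) = 0.)
Dimension check: dim(rho) = sum (mult * dim) = 2*1 + 3*1 + 3*1 + 3*1 = 11 = chi_rho(e) = 11.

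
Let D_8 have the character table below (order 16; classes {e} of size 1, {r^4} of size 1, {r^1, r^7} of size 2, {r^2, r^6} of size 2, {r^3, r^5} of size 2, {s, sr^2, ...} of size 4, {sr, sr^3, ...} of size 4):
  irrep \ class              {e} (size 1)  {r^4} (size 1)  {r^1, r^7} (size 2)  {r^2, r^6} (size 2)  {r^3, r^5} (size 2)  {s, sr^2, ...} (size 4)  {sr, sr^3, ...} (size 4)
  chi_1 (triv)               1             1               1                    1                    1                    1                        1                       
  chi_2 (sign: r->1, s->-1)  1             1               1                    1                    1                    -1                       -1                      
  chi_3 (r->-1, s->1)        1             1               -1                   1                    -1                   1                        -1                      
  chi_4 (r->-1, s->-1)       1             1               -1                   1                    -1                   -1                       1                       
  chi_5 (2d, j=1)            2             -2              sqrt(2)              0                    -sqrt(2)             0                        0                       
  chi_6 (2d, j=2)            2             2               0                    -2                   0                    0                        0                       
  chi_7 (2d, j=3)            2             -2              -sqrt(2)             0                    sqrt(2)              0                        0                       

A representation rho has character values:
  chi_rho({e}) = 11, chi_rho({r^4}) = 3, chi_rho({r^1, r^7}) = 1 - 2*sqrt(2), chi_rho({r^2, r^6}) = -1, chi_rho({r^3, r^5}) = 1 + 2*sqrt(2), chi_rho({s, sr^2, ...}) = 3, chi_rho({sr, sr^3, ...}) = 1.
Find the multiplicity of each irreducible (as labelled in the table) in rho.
Multiplicities: chi_1: 2, chi_2: 0, chi_3: 1, chi_4: 0, chi_5: 0, chi_6: 2, chi_7: 2.

Explanation: Use <chi_rho, chi> = (1/|G|) sum_C |C| * chi_rho(C) * conj(chi(C)) with |G| = 16 for each irreducible chi in the table:
  <chi_rho, chi_1> = (1/16)[1*(11)*conj(1) + 1*(3)*conj(1) + 2*(1 - 2*sqrt(2))*conj(1) + 2*(-1)*conj(1) + 2*(1 + 2*sqrt(2))*conj(1) + 4*(3)*conj(1) + 4*(1)*conj(1)]
      = (1/16)[(11) + (3) + (2 - 4*sqrt(2)) + (-2) + (2 + 4*sqrt(2)) + (12) + (4)] = 32/16 = 2
  <chi_rho, chi_2> = (1/16)[1*(11)*conj(1) + 1*(3)*conj(1) + 2*(1 - 2*sqrt(2))*conj(1) + 2*(-1)*conj(1) + 2*(1 + 2*sqrt(2))*conj(1) + 4*(3)*conj(-1) + 4*(1)*conj(-1)]
      = (1/16)[(11) + (3) + (2 - 4*sqrt(2)) + (-2) + (2 + 4*sqrt(2)) + (-12) + (-4)] = 0/16 = 0
  <chi_rho, chi_3> = (1/16)[1*(11)*conj(1) + 1*(3)*conj(1) + 2*(1 - 2*sqrt(2))*conj(-1) + 2*(-1)*conj(1) + 2*(1 + 2*sqrt(2))*conj(-1) + 4*(3)*conj(1) + 4*(1)*conj(-1)]
      = (1/16)[(11) + (3) + (-2 + 4*sqrt(2)) + (-2) + (-4*sqrt(2) - 2) + (12) + (-4)] = 16/16 = 1
  <chi_rho, chi_4> = (1/16)[1*(11)*conj(1) + 1*(3)*conj(1) + 2*(1 - 2*sqrt(2))*conj(-1) + 2*(-1)*conj(1) + 2*(1 + 2*sqrt(2))*conj(-1) + 4*(3)*conj(-1) + 4*(1)*conj(1)]
      = (1/16)[(11) + (3) + (-2 + 4*sqrt(2)) + (-2) + (-4*sqrt(2) - 2) + (-12) + (4)] = 0/16 = 0
  <chi_rho, chi_5> = (1/16)[1*(11)*conj(2) + 1*(3)*conj(-2) + 2*(1 - 2*sqrt(2))*conj(sqrt(2)) + 2*(-1)*conj(0) + 2*(1 + 2*sqrt(2))*conj(-sqrt(2)) + 4*(3)*conj(0) + 4*(1)*conj(0)]
      = (1/16)[(22) + (-6) + (-8 + 2*sqrt(2)) + (0) + (-8 - 2*sqrt(2)) + (0) + (0)] = 0/16 = 0
  <chi_rho, chi_6> = (1/16)[1*(11)*conj(2) + 1*(3)*conj(2) + 2*(1 - 2*sqrt(2))*conj(0) + 2*(-1)*conj(-2) + 2*(1 + 2*sqrt(2))*conj(0) + 4*(3)*conj(0) + 4*(1)*conj(0)]
      = (1/16)[(22) + (6) + (0) + (4) + (0) + (0) + (0)] = 32/16 = 2
  <chi_rho, chi_7> = (1/16)[1*(11)*conj(2) + 1*(3)*conj(-2) + 2*(1 - 2*sqrt(2))*conj(-sqrt(2)) + 2*(-1)*conj(0) + 2*(1 + 2*sqrt(2))*conj(sqrt(2)) + 4*(3)*conj(0) + 4*(1)*conj(0)]
      = (1/16)[(22) + (-6) + (8 - 2*sqrt(2)) + (0) + (2*sqrt(2) + 8) + (0) + (0)] = 32/16 = 2
Dimension check: dim(rho) = sum (mult * dim) = 2*1 + 0*1 + 1*1 + 0*1 + 0*2 + 2*2 + 2*2 = 11 = chi_rho(e) = 11.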